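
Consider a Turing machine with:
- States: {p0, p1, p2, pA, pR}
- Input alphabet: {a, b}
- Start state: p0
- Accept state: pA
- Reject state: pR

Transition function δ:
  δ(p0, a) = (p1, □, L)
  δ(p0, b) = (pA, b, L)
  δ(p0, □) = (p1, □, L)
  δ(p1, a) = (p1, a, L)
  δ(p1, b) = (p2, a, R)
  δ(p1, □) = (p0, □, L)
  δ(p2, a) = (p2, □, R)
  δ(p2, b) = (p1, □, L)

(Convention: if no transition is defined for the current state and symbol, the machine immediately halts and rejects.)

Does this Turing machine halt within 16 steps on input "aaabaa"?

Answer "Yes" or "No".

Execution trace:
Initial: [p0]aaabaa
Step 1: δ(p0, a) = (p1, □, L) → [p1]□□aabaa
Step 2: δ(p1, □) = (p0, □, L) → [p0]□□□aabaa
Step 3: δ(p0, □) = (p1, □, L) → [p1]□□□□aabaa
Step 4: δ(p1, □) = (p0, □, L) → [p0]□□□□□aabaa
Step 5: δ(p0, □) = (p1, □, L) → [p1]□□□□□□aabaa
Step 6: δ(p1, □) = (p0, □, L) → [p0]□□□□□□□aabaa
Step 7: δ(p0, □) = (p1, □, L) → [p1]□□□□□□□□aabaa
Step 8: δ(p1, □) = (p0, □, L) → [p0]□□□□□□□□□aabaa
Step 9: δ(p0, □) = (p1, □, L) → [p1]□□□□□□□□□□aabaa
Step 10: δ(p1, □) = (p0, □, L) → [p0]□□□□□□□□□□□aabaa
Step 11: δ(p0, □) = (p1, □, L) → [p1]□□□□□□□□□□□□aabaa
Step 12: δ(p1, □) = (p0, □, L) → [p0]□□□□□□□□□□□□□aabaa
Step 13: δ(p0, □) = (p1, □, L) → [p1]□□□□□□□□□□□□□□aabaa
Step 14: δ(p1, □) = (p0, □, L) → [p0]□□□□□□□□□□□□□□□aabaa
Step 15: δ(p0, □) = (p1, □, L) → [p1]□□□□□□□□□□□□□□□□aabaa
Step 16: δ(p1, □) = (p0, □, L) → [p0]□□□□□□□□□□□□□□□□□aabaa

The machine has not reached a halting state after 16 steps.
The machine did not halt within the 16-step bound.

Answer: No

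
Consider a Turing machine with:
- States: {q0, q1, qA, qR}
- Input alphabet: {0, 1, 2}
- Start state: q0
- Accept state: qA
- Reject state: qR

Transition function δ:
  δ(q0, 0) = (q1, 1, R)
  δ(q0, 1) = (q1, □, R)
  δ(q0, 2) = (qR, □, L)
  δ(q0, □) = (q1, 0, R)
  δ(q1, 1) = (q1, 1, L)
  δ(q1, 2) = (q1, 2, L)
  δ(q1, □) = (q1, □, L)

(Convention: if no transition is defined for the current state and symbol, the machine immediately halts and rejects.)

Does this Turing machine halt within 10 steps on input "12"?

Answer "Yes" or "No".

Execution trace:
Initial: [q0]12
Step 1: δ(q0, 1) = (q1, □, R) → □[q1]2
Step 2: δ(q1, 2) = (q1, 2, L) → [q1]□2
Step 3: δ(q1, □) = (q1, □, L) → [q1]□□2
Step 4: δ(q1, □) = (q1, □, L) → [q1]□□□2
Step 5: δ(q1, □) = (q1, □, L) → [q1]□□□□2
Step 6: δ(q1, □) = (q1, □, L) → [q1]□□□□□2
Step 7: δ(q1, □) = (q1, □, L) → [q1]□□□□□□2
Step 8: δ(q1, □) = (q1, □, L) → [q1]□□□□□□□2
Step 9: δ(q1, □) = (q1, □, L) → [q1]□□□□□□□□2
Step 10: δ(q1, □) = (q1, □, L) → [q1]□□□□□□□□□2

The machine has not reached a halting state after 10 steps.
The machine did not halt within the 10-step bound.

Answer: No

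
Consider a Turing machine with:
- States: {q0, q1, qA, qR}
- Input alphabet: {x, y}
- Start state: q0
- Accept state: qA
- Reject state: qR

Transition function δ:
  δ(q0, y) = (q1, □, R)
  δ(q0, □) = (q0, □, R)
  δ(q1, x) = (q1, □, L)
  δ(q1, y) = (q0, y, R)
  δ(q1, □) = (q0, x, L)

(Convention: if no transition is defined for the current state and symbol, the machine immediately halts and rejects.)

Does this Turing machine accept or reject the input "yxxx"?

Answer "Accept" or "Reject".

Execution trace:
Initial: [q0]yxxx
Step 1: δ(q0, y) = (q1, □, R) → □[q1]xxx
Step 2: δ(q1, x) = (q1, □, L) → [q1]□□xx
Step 3: δ(q1, □) = (q0, x, L) → [q0]□x□xx
Step 4: δ(q0, □) = (q0, □, R) → □[q0]x□xx

No transition is defined for δ(q0, x). By convention the machine halts and rejects.

Answer: Reject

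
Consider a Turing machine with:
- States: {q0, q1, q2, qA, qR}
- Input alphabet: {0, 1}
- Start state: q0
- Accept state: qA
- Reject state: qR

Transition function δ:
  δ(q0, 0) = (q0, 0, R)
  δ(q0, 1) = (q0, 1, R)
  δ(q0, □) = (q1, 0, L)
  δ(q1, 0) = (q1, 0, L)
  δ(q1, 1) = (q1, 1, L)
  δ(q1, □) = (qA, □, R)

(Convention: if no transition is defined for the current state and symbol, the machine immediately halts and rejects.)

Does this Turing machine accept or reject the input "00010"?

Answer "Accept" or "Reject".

Execution trace:
Initial: [q0]00010
Step 1: δ(q0, 0) = (q0, 0, R) → 0[q0]0010
Step 2: δ(q0, 0) = (q0, 0, R) → 00[q0]010
Step 3: δ(q0, 0) = (q0, 0, R) → 000[q0]10
Step 4: δ(q0, 1) = (q0, 1, R) → 0001[q0]0
Step 5: δ(q0, 0) = (q0, 0, R) → 00010[q0]□
Step 6: δ(q0, □) = (q1, 0, L) → 0001[q1]00
Step 7: δ(q1, 0) = (q1, 0, L) → 000[q1]100
Step 8: δ(q1, 1) = (q1, 1, L) → 00[q1]0100
Step 9: δ(q1, 0) = (q1, 0, L) → 0[q1]00100
Step 10: δ(q1, 0) = (q1, 0, L) → [q1]000100
Step 11: δ(q1, 0) = (q1, 0, L) → [q1]□000100
Step 12: δ(q1, □) = (qA, □, R) → □[qA]000100

The machine reaches the accept state qA and halts.

Answer: Accept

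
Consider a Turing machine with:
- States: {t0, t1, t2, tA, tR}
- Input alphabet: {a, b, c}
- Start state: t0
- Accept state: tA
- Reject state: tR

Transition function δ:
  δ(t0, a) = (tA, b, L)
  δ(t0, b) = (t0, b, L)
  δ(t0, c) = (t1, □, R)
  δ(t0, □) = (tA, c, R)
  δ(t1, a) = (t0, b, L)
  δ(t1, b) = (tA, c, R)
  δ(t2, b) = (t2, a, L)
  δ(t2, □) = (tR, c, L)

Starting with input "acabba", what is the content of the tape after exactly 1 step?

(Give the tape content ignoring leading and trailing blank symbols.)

Execution trace:
Initial: [t0]acabba
Step 1: δ(t0, a) = (tA, b, L) → [tA]□bcabba

The machine reaches the accept state tA and halts.

After 1 step, the tape (ignoring leading/trailing blanks) is: bcabba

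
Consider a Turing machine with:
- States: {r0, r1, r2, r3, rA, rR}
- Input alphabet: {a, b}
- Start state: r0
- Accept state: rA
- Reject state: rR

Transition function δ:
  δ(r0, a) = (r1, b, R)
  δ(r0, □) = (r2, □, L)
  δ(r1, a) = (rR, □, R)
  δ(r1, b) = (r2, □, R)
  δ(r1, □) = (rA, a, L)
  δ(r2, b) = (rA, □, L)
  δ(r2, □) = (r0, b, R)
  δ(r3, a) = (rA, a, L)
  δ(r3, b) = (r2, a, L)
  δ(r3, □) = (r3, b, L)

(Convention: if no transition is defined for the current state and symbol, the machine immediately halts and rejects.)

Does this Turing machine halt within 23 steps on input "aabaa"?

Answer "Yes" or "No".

Execution trace:
Initial: [r0]aabaa
Step 1: δ(r0, a) = (r1, b, R) → b[r1]abaa
Step 2: δ(r1, a) = (rR, □, R) → b□[rR]baa

The machine reaches the reject state rR and halts.
The machine halted after 2 steps (within the 23-step bound).

Answer: Yes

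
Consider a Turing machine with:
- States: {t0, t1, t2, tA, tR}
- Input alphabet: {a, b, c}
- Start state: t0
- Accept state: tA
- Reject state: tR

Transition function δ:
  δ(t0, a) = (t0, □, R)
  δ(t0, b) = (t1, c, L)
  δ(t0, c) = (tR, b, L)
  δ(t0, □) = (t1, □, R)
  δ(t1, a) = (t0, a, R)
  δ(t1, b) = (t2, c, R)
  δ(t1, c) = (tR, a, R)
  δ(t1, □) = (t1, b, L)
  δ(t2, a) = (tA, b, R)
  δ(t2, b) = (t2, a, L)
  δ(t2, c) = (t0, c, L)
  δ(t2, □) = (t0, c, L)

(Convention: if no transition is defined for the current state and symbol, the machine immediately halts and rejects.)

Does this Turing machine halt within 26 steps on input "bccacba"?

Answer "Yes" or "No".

Execution trace:
Initial: [t0]bccacba
Step 1: δ(t0, b) = (t1, c, L) → [t1]□cccacba
Step 2: δ(t1, □) = (t1, b, L) → [t1]□bcccacba
Step 3: δ(t1, □) = (t1, b, L) → [t1]□bbcccacba
Step 4: δ(t1, □) = (t1, b, L) → [t1]□bbbcccacba
Step 5: δ(t1, □) = (t1, b, L) → [t1]□bbbbcccacba
Step 6: δ(t1, □) = (t1, b, L) → [t1]□bbbbbcccacba
Step 7: δ(t1, □) = (t1, b, L) → [t1]□bbbbbbcccacba
Step 8: δ(t1, □) = (t1, b, L) → [t1]□bbbbbbbcccacba
Step 9: δ(t1, □) = (t1, b, L) → [t1]□bbbbbbbbcccacba
Step 10: δ(t1, □) = (t1, b, L) → [t1]□bbbbbbbbbcccacba
Step 11: δ(t1, □) = (t1, b, L) → [t1]□bbbbbbbbbbcccacba
Step 12: δ(t1, □) = (t1, b, L) → [t1]□bbbbbbbbbbbcccacba
Step 13: δ(t1, □) = (t1, b, L) → [t1]□bbbbbbbbbbbbcccacba
Step 14: δ(t1, □) = (t1, b, L) → [t1]□bbbbbbbbbbbbbcccacba
Step 15: δ(t1, □) = (t1, b, L) → [t1]□bbbbbbbbbbbbbbcccacba
Step 16: δ(t1, □) = (t1, b, L) → [t1]□bbbbbbbbbbbbbbbcccacba
Step 17: δ(t1, □) = (t1, b, L) → [t1]□bbbbbbbbbbbbbbbbcccacba
Step 18: δ(t1, □) = (t1, b, L) → [t1]□bbbbbbbbbbbbbbbbbcccacba
Step 19: δ(t1, □) = (t1, b, L) → [t1]□bbbbbbbbbbbbbbbbbbcccacba
Step 20: δ(t1, □) = (t1, b, L) → [t1]□bbbbbbbbbbbbbbbbbbbcccacba
Step 21: δ(t1, □) = (t1, b, L) → [t1]□bbbbbbbbbbbbbbbbbbbbcccacba
Step 22: δ(t1, □) = (t1, b, L) → [t1]□bbbbbbbbbbbbbbbbbbbbbcccacba
Step 23: δ(t1, □) = (t1, b, L) → [t1]□bbbbbbbbbbbbbbbbbbbbbbcccacba
Step 24: δ(t1, □) = (t1, b, L) → [t1]□bbbbbbbbbbbbbbbbbbbbbbbcccacba
Step 25: δ(t1, □) = (t1, b, L) → [t1]□bbbbbbbbbbbbbbbbbbbbbbbbcccacba
Step 26: δ(t1, □) = (t1, b, L) → [t1]□bbbbbbbbbbbbbbbbbbbbbbbbbcccacba

The machine has not reached a halting state after 26 steps.
The machine did not halt within the 26-step bound.

Answer: No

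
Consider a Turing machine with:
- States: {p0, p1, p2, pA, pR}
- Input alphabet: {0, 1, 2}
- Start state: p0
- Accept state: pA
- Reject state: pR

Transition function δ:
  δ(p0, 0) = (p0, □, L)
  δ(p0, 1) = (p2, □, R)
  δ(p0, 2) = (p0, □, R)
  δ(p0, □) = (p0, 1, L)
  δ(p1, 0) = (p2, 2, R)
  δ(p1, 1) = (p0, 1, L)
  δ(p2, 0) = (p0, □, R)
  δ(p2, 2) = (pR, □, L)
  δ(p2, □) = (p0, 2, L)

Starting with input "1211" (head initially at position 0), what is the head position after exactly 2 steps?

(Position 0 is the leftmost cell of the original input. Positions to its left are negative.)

Execution trace (head position shown):
Step 0: [p0]1211  (head at position 0)
Step 1: move right → □[p2]211  (head at position 1)
Step 2: move left → [pR]□□11  (head at position 0)

After 2 steps, the head is at position 0.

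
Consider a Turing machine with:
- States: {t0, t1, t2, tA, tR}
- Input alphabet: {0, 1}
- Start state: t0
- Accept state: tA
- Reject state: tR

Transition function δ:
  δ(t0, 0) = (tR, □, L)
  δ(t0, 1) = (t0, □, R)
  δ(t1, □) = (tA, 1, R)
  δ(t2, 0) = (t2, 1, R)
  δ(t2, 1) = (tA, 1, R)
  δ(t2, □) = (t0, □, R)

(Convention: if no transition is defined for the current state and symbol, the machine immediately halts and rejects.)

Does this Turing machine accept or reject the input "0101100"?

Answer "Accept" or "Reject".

Execution trace:
Initial: [t0]0101100
Step 1: δ(t0, 0) = (tR, □, L) → [tR]□□101100

The machine reaches the reject state tR and halts.

Answer: Reject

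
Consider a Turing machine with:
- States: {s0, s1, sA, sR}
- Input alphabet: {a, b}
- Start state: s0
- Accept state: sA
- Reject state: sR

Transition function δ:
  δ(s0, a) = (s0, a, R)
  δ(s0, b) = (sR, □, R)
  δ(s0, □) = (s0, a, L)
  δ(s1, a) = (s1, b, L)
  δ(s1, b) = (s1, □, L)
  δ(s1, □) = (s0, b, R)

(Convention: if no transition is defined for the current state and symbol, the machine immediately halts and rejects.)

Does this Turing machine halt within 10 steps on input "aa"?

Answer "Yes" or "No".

Execution trace:
Initial: [s0]aa
Step 1: δ(s0, a) = (s0, a, R) → a[s0]a
Step 2: δ(s0, a) = (s0, a, R) → aa[s0]□
Step 3: δ(s0, □) = (s0, a, L) → a[s0]aa
Step 4: δ(s0, a) = (s0, a, R) → aa[s0]a
Step 5: δ(s0, a) = (s0, a, R) → aaa[s0]□
Step 6: δ(s0, □) = (s0, a, L) → aa[s0]aa
Step 7: δ(s0, a) = (s0, a, R) → aaa[s0]a
Step 8: δ(s0, a) = (s0, a, R) → aaaa[s0]□
Step 9: δ(s0, □) = (s0, a, L) → aaa[s0]aa
Step 10: δ(s0, a) = (s0, a, R) → aaaa[s0]a

The machine has not reached a halting state after 10 steps.
The machine did not halt within the 10-step bound.

Answer: No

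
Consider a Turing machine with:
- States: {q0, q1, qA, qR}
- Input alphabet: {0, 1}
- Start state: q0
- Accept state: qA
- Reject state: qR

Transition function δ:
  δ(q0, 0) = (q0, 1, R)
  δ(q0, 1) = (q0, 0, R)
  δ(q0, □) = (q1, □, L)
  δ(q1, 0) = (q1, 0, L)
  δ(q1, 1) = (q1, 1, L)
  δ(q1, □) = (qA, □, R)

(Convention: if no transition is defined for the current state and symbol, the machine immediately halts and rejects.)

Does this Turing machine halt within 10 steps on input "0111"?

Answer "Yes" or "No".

Execution trace:
Initial: [q0]0111
Step 1: δ(q0, 0) = (q0, 1, R) → 1[q0]111
Step 2: δ(q0, 1) = (q0, 0, R) → 10[q0]11
Step 3: δ(q0, 1) = (q0, 0, R) → 100[q0]1
Step 4: δ(q0, 1) = (q0, 0, R) → 1000[q0]□
Step 5: δ(q0, □) = (q1, □, L) → 100[q1]0□
Step 6: δ(q1, 0) = (q1, 0, L) → 10[q1]00□
Step 7: δ(q1, 0) = (q1, 0, L) → 1[q1]000□
Step 8: δ(q1, 0) = (q1, 0, L) → [q1]1000□
Step 9: δ(q1, 1) = (q1, 1, L) → [q1]□1000□
Step 10: δ(q1, □) = (qA, □, R) → □[qA]1000□

The machine reaches the accept state qA and halts.
The machine halted after 10 steps (within the 10-step bound).

Answer: Yes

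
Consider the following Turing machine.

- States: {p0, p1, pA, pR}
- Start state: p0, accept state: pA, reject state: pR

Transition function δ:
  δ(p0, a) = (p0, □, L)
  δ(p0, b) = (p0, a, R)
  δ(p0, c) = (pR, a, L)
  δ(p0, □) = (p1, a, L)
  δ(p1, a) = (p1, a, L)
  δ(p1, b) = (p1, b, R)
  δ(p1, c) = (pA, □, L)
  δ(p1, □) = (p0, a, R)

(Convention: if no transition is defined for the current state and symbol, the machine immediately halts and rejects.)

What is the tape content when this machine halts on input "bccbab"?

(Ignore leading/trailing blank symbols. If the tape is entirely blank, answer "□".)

Execution trace:
Initial: [p0]bccbab
Step 1: δ(p0, b) = (p0, a, R) → a[p0]ccbab
Step 2: δ(p0, c) = (pR, a, L) → [pR]aacbab

The machine reaches the reject state pR and halts.

Final tape (ignoring leading/trailing blanks): aacbab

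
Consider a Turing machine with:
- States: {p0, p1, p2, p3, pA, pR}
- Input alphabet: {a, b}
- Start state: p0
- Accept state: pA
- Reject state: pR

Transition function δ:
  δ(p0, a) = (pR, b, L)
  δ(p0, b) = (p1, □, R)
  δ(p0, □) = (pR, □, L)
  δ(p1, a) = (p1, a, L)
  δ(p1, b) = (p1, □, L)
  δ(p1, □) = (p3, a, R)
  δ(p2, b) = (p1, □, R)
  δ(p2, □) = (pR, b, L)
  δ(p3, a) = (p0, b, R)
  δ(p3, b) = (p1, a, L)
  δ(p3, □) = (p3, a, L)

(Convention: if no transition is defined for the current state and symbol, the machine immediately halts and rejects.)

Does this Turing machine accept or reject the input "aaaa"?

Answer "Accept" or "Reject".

Execution trace:
Initial: [p0]aaaa
Step 1: δ(p0, a) = (pR, b, L) → [pR]□baaa

The machine reaches the reject state pR and halts.

Answer: Reject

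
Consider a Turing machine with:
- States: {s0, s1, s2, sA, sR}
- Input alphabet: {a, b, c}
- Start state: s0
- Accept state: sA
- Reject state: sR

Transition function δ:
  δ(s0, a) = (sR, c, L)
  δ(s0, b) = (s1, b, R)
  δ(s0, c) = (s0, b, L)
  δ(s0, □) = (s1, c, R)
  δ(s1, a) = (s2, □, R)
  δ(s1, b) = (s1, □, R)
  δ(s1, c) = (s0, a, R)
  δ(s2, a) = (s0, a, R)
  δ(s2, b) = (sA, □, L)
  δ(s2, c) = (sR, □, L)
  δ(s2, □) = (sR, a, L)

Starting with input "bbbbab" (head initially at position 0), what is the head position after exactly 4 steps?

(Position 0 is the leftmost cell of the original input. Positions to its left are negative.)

Execution trace (head position shown):
Step 0: [s0]bbbbab  (head at position 0)
Step 1: move right → b[s1]bbbab  (head at position 1)
Step 2: move right → b□[s1]bbab  (head at position 2)
Step 3: move right → b□□[s1]bab  (head at position 3)
Step 4: move right → b□□□[s1]ab  (head at position 4)

After 4 steps, the head is at position 4.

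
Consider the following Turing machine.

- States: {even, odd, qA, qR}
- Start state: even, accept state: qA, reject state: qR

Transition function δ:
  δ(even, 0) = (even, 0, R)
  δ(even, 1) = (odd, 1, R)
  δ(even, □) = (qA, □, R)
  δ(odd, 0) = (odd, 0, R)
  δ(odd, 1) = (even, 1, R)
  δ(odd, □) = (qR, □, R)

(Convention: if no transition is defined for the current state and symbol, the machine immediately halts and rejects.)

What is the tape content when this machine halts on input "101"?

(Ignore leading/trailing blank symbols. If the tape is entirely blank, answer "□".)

Execution trace:
Initial: [even]101
Step 1: δ(even, 1) = (odd, 1, R) → 1[odd]01
Step 2: δ(odd, 0) = (odd, 0, R) → 10[odd]1
Step 3: δ(odd, 1) = (even, 1, R) → 101[even]□
Step 4: δ(even, □) = (qA, □, R) → 101□[qA]□

The machine reaches the accept state qA and halts.

Final tape (ignoring leading/trailing blanks): 101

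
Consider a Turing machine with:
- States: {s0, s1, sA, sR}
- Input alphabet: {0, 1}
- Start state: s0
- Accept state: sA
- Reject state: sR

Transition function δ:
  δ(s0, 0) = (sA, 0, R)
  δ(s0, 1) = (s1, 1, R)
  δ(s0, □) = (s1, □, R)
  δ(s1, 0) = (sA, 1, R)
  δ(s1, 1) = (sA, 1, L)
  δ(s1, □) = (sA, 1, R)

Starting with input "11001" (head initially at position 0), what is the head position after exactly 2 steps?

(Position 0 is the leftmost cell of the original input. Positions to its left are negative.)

Execution trace (head position shown):
Step 0: [s0]11001  (head at position 0)
Step 1: move right → 1[s1]1001  (head at position 1)
Step 2: move left → [sA]11001  (head at position 0)

After 2 steps, the head is at position 0.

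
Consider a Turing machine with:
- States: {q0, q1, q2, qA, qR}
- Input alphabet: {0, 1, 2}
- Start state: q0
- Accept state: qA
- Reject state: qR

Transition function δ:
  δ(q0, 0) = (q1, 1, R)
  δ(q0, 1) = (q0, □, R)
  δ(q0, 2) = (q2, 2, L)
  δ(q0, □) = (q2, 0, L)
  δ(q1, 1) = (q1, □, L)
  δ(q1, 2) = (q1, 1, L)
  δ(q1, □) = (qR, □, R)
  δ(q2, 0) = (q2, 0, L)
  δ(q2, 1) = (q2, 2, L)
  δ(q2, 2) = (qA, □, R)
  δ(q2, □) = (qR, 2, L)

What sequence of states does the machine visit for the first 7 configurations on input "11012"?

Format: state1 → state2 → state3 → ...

Execution trace:
Initial: [q0]11012
Step 1: δ(q0, 1) = (q0, □, R) → □[q0]1012
Step 2: δ(q0, 1) = (q0, □, R) → □□[q0]012
Step 3: δ(q0, 0) = (q1, 1, R) → □□1[q1]12
Step 4: δ(q1, 1) = (q1, □, L) → □□[q1]1□2
Step 5: δ(q1, 1) = (q1, □, L) → □[q1]□□□2
Step 6: δ(q1, □) = (qR, □, R) → □□[qR]□□2

The machine reaches the reject state qR and halts.

State sequence: q0 → q0 → q0 → q1 → q1 → q1 → qR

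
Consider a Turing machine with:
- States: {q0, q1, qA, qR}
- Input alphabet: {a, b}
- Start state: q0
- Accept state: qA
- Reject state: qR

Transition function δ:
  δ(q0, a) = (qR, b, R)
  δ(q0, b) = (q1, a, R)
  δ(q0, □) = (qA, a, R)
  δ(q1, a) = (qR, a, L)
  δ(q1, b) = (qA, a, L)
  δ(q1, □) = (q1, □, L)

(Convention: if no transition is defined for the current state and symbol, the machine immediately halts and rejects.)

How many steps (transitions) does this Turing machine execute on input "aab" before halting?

Execution trace:
Initial: [q0]aab
Step 1: δ(q0, a) = (qR, b, R) → b[qR]ab

The machine reaches the reject state qR and halts.

The machine executed 1 step before halting.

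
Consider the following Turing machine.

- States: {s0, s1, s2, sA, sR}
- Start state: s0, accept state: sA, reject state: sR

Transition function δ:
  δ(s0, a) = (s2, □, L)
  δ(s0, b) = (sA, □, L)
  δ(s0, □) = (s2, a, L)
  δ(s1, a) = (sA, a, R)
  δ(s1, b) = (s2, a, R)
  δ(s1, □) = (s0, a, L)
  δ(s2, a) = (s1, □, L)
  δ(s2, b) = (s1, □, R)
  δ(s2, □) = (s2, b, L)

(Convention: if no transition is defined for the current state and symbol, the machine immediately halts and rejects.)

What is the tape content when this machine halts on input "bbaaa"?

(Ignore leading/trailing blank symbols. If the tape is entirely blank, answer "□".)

Execution trace:
Initial: [s0]bbaaa
Step 1: δ(s0, b) = (sA, □, L) → [sA]□□baaa

The machine reaches the accept state sA and halts.

Final tape (ignoring leading/trailing blanks): baaa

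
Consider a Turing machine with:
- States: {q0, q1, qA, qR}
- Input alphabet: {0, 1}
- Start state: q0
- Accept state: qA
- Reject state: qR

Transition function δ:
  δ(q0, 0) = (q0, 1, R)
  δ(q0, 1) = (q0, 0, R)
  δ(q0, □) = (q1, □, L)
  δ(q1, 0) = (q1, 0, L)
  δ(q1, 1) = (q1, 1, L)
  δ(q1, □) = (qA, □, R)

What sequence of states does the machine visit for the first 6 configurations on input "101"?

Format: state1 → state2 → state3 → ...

Execution trace:
Initial: [q0]101
Step 1: δ(q0, 1) = (q0, 0, R) → 0[q0]01
Step 2: δ(q0, 0) = (q0, 1, R) → 01[q0]1
Step 3: δ(q0, 1) = (q0, 0, R) → 010[q0]□
Step 4: δ(q0, □) = (q1, □, L) → 01[q1]0□
Step 5: δ(q1, 0) = (q1, 0, L) → 0[q1]10□

State sequence: q0 → q0 → q0 → q0 → q1 → q1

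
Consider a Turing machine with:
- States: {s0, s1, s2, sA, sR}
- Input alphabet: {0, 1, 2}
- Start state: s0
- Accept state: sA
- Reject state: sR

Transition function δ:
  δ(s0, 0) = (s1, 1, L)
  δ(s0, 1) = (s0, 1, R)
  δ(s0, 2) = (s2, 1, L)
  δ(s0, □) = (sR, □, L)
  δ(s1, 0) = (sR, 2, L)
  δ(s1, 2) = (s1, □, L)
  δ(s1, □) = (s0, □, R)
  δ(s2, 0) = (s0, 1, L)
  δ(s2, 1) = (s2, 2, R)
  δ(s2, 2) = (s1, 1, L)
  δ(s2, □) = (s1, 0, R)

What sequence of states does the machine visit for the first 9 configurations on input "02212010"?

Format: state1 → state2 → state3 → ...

Execution trace:
Initial: [s0]02212010
Step 1: δ(s0, 0) = (s1, 1, L) → [s1]□12212010
Step 2: δ(s1, □) = (s0, □, R) → □[s0]12212010
Step 3: δ(s0, 1) = (s0, 1, R) → □1[s0]2212010
Step 4: δ(s0, 2) = (s2, 1, L) → □[s2]11212010
Step 5: δ(s2, 1) = (s2, 2, R) → □2[s2]1212010
Step 6: δ(s2, 1) = (s2, 2, R) → □22[s2]212010
Step 7: δ(s2, 2) = (s1, 1, L) → □2[s1]2112010
Step 8: δ(s1, 2) = (s1, □, L) → □[s1]2□112010

State sequence: s0 → s1 → s0 → s0 → s2 → s2 → s2 → s1 → s1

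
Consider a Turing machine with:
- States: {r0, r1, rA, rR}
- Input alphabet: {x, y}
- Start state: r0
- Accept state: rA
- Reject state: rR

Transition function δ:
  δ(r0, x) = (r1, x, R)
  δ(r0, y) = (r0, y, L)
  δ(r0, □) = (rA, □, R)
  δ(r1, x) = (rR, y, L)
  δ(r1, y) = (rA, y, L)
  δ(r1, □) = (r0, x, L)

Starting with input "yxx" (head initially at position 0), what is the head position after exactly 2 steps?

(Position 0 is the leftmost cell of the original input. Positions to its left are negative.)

Execution trace (head position shown):
Step 0: [r0]yxx  (head at position 0)
Step 1: move left → [r0]□yxx  (head at position -1)
Step 2: move right → □[rA]yxx  (head at position 0)

After 2 steps, the head is at position 0.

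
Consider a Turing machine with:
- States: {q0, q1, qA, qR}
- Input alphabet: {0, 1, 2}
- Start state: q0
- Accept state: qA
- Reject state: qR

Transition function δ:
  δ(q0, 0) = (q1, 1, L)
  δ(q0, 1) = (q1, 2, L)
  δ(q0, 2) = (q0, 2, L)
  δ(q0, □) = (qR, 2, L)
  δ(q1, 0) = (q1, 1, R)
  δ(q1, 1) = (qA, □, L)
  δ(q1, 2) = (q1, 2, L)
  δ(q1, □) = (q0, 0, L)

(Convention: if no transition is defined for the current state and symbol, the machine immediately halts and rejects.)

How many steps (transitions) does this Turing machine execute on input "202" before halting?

Execution trace:
Initial: [q0]202
Step 1: δ(q0, 2) = (q0, 2, L) → [q0]□202
Step 2: δ(q0, □) = (qR, 2, L) → [qR]□2202

The machine reaches the reject state qR and halts.

The machine executed 2 steps before halting.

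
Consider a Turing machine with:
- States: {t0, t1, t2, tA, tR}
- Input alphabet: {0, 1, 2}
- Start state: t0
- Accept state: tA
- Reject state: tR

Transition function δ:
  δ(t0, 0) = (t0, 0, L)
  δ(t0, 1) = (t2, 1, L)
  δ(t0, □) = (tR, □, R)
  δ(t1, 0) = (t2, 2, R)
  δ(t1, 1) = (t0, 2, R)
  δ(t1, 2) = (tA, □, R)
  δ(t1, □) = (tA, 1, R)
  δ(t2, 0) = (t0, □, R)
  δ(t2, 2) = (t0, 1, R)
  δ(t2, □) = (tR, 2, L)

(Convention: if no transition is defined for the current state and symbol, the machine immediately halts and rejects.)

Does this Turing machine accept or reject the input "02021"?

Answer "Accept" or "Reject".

Execution trace:
Initial: [t0]02021
Step 1: δ(t0, 0) = (t0, 0, L) → [t0]□02021
Step 2: δ(t0, □) = (tR, □, R) → □[tR]02021

The machine reaches the reject state tR and halts.

Answer: Reject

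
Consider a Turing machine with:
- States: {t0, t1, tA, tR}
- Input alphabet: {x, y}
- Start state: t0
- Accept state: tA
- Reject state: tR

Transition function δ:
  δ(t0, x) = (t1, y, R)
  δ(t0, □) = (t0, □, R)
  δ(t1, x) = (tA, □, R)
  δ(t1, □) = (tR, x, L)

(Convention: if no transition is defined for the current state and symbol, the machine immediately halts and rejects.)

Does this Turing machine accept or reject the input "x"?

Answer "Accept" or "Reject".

Execution trace:
Initial: [t0]x
Step 1: δ(t0, x) = (t1, y, R) → y[t1]□
Step 2: δ(t1, □) = (tR, x, L) → [tR]yx

The machine reaches the reject state tR and halts.

Answer: Reject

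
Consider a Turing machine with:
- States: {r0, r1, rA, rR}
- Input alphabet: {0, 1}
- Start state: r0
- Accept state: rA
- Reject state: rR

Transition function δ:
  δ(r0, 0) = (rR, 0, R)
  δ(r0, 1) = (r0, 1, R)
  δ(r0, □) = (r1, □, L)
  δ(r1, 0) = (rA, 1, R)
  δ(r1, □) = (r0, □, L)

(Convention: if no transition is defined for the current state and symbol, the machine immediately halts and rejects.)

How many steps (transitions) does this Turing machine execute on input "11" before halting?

Execution trace:
Initial: [r0]11
Step 1: δ(r0, 1) = (r0, 1, R) → 1[r0]1
Step 2: δ(r0, 1) = (r0, 1, R) → 11[r0]□
Step 3: δ(r0, □) = (r1, □, L) → 1[r1]1□

No transition is defined for δ(r1, 1). By convention the machine halts and rejects.

The machine executed 3 steps before halting.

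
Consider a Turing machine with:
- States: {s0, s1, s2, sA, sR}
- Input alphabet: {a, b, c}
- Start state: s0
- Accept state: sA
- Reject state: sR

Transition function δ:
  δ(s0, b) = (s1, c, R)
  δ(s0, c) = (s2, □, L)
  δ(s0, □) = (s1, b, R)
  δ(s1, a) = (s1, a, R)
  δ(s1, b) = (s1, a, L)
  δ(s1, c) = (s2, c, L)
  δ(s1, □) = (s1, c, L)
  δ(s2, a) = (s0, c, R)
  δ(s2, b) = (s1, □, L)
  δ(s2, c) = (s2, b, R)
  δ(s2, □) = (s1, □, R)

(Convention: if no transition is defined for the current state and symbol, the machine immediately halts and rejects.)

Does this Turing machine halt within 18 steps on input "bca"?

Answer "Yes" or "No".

Execution trace:
Initial: [s0]bca
Step 1: δ(s0, b) = (s1, c, R) → c[s1]ca
Step 2: δ(s1, c) = (s2, c, L) → [s2]cca
Step 3: δ(s2, c) = (s2, b, R) → b[s2]ca
Step 4: δ(s2, c) = (s2, b, R) → bb[s2]a
Step 5: δ(s2, a) = (s0, c, R) → bbc[s0]□
Step 6: δ(s0, □) = (s1, b, R) → bbcb[s1]□
Step 7: δ(s1, □) = (s1, c, L) → bbc[s1]bc
Step 8: δ(s1, b) = (s1, a, L) → bb[s1]cac
Step 9: δ(s1, c) = (s2, c, L) → b[s2]bcac
Step 10: δ(s2, b) = (s1, □, L) → [s1]b□cac
Step 11: δ(s1, b) = (s1, a, L) → [s1]□a□cac
Step 12: δ(s1, □) = (s1, c, L) → [s1]□ca□cac
Step 13: δ(s1, □) = (s1, c, L) → [s1]□cca□cac
Step 14: δ(s1, □) = (s1, c, L) → [s1]□ccca□cac
Step 15: δ(s1, □) = (s1, c, L) → [s1]□cccca□cac
Step 16: δ(s1, □) = (s1, c, L) → [s1]□ccccca□cac
Step 17: δ(s1, □) = (s1, c, L) → [s1]□cccccca□cac
Step 18: δ(s1, □) = (s1, c, L) → [s1]□ccccccca□cac

The machine has not reached a halting state after 18 steps.
The machine did not halt within the 18-step bound.

Answer: No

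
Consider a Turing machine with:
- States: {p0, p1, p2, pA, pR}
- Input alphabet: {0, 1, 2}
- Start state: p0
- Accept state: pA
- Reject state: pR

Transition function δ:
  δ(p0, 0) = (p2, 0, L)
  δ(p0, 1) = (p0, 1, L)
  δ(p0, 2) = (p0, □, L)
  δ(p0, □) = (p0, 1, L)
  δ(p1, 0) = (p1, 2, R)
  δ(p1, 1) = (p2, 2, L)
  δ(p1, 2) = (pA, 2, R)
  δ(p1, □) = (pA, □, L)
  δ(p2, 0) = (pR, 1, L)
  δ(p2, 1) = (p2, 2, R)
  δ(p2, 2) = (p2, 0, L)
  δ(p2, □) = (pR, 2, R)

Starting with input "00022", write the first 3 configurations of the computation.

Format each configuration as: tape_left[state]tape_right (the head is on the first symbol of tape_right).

Transitions applied:
Step 1: δ(p0, 0) = (p2, 0, L)
Step 2: δ(p2, □) = (pR, 2, R)

The first 3 configurations are:
[p0]00022 ⊢ [p2]□00022 ⊢ 2[pR]00022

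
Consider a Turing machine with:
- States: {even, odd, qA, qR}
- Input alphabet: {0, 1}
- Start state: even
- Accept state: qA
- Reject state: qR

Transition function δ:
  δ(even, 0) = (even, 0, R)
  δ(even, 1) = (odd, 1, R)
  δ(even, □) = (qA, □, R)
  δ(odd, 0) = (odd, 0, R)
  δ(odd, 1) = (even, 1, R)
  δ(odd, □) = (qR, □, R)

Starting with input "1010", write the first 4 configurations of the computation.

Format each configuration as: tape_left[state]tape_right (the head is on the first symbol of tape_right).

Transitions applied:
Step 1: δ(even, 1) = (odd, 1, R)
Step 2: δ(odd, 0) = (odd, 0, R)
Step 3: δ(odd, 1) = (even, 1, R)

The first 4 configurations are:
[even]1010 ⊢ 1[odd]010 ⊢ 10[odd]10 ⊢ 101[even]0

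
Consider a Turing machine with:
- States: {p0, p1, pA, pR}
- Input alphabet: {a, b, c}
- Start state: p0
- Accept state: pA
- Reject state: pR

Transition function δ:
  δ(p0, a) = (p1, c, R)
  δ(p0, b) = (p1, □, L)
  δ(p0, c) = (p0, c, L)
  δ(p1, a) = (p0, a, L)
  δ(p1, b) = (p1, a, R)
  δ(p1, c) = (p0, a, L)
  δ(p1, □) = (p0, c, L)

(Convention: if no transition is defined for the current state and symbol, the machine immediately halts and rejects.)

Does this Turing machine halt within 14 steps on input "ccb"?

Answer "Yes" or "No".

Execution trace:
Initial: [p0]ccb
Step 1: δ(p0, c) = (p0, c, L) → [p0]□ccb

No transition is defined for δ(p0, □). By convention the machine halts and rejects.
The machine halted after 1 step (within the 14-step bound).

Answer: Yes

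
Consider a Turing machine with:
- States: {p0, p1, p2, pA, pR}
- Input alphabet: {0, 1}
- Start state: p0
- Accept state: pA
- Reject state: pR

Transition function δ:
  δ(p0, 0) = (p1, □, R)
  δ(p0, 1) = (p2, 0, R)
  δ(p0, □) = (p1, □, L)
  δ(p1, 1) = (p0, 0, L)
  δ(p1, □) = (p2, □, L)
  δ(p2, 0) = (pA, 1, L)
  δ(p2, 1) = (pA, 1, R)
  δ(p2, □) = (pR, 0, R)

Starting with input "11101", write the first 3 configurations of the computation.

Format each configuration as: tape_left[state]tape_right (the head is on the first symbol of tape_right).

Transitions applied:
Step 1: δ(p0, 1) = (p2, 0, R)
Step 2: δ(p2, 1) = (pA, 1, R)

The first 3 configurations are:
[p0]11101 ⊢ 0[p2]1101 ⊢ 01[pA]101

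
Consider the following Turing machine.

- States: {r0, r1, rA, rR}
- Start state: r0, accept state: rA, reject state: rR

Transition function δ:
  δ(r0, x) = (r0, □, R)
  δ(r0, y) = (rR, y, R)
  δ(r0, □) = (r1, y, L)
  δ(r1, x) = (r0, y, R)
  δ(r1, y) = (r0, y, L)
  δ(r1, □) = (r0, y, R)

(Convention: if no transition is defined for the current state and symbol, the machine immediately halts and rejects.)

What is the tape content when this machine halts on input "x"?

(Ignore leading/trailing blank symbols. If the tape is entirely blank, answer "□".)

Execution trace:
Initial: [r0]x
Step 1: δ(r0, x) = (r0, □, R) → □[r0]□
Step 2: δ(r0, □) = (r1, y, L) → [r1]□y
Step 3: δ(r1, □) = (r0, y, R) → y[r0]y
Step 4: δ(r0, y) = (rR, y, R) → yy[rR]□

The machine reaches the reject state rR and halts.

Final tape (ignoring leading/trailing blanks): yy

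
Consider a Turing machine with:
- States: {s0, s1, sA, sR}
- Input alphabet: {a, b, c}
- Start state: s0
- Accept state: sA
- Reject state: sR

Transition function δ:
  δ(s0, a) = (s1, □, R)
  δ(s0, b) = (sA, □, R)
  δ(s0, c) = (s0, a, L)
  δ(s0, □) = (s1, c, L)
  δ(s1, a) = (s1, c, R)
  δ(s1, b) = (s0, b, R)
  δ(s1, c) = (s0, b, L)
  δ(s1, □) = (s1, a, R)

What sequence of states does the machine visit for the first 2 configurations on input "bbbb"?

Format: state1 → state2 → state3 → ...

Execution trace:
Initial: [s0]bbbb
Step 1: δ(s0, b) = (sA, □, R) → □[sA]bbb

The machine reaches the accept state sA and halts.

State sequence: s0 → sA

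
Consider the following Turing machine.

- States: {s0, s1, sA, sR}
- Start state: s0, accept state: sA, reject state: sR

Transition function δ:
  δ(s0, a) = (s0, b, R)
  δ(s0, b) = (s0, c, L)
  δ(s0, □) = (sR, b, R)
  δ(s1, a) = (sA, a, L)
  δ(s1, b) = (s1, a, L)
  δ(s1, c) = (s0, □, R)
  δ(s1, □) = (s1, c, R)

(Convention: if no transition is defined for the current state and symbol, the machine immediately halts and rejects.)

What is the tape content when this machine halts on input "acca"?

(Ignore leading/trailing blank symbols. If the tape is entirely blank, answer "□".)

Execution trace:
Initial: [s0]acca
Step 1: δ(s0, a) = (s0, b, R) → b[s0]cca

No transition is defined for δ(s0, c). By convention the machine halts and rejects.

Final tape (ignoring leading/trailing blanks): bcca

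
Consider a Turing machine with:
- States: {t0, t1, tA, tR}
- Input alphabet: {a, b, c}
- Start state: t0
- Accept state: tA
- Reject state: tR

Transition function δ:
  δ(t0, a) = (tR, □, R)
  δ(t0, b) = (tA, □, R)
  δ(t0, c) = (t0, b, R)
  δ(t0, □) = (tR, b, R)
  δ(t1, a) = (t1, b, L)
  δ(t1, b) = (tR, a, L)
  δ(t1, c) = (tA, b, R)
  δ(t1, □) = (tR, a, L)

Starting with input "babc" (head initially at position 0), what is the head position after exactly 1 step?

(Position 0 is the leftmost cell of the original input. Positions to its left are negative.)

Execution trace (head position shown):
Step 0: [t0]babc  (head at position 0)
Step 1: move right → □[tA]abc  (head at position 1)

After 1 step, the head is at position 1.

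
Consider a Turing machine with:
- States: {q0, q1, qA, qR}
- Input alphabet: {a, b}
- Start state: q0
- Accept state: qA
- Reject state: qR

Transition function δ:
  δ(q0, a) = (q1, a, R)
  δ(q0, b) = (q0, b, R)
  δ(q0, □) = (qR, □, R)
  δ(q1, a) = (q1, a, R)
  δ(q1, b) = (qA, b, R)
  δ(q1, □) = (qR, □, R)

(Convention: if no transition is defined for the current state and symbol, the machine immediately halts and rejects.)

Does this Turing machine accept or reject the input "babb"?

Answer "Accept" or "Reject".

Execution trace:
Initial: [q0]babb
Step 1: δ(q0, b) = (q0, b, R) → b[q0]abb
Step 2: δ(q0, a) = (q1, a, R) → ba[q1]bb
Step 3: δ(q1, b) = (qA, b, R) → bab[qA]b

The machine reaches the accept state qA and halts.

Answer: Accept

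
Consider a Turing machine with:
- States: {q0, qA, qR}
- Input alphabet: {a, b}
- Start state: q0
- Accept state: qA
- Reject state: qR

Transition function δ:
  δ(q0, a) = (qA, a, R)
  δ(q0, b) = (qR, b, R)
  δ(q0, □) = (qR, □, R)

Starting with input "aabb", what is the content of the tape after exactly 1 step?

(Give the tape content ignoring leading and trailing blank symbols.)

Execution trace:
Initial: [q0]aabb
Step 1: δ(q0, a) = (qA, a, R) → a[qA]abb

The machine reaches the accept state qA and halts.

After 1 step, the tape (ignoring leading/trailing blanks) is: aabb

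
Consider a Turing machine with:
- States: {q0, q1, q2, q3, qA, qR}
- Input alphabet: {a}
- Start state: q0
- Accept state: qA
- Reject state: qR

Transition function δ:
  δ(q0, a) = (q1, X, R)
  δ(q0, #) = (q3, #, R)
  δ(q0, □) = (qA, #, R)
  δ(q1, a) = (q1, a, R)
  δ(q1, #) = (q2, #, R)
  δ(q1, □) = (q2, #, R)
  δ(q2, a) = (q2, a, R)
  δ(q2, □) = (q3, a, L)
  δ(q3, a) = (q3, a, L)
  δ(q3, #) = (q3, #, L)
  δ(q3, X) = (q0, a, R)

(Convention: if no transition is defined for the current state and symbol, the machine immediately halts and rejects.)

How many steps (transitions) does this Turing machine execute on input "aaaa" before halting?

Execution trace:
Initial: [q0]aaaa
Step 1: δ(q0, a) = (q1, X, R) → X[q1]aaa
Step 2: δ(q1, a) = (q1, a, R) → Xa[q1]aa
Step 3: δ(q1, a) = (q1, a, R) → Xaa[q1]a
Step 4: δ(q1, a) = (q1, a, R) → Xaaa[q1]□
Step 5: δ(q1, □) = (q2, #, R) → Xaaa#[q2]□
Step 6: δ(q2, □) = (q3, a, L) → Xaaa[q3]#a
Step 7: δ(q3, #) = (q3, #, L) → Xaa[q3]a#a
Step 8: δ(q3, a) = (q3, a, L) → Xa[q3]aa#a
Step 9: δ(q3, a) = (q3, a, L) → X[q3]aaa#a
Step 10: δ(q3, a) = (q3, a, L) → [q3]Xaaa#a
Step 11: δ(q3, X) = (q0, a, R) → a[q0]aaa#a
Step 12: δ(q0, a) = (q1, X, R) → aX[q1]aa#a
Step 13: δ(q1, a) = (q1, a, R) → aXa[q1]a#a
Step 14: δ(q1, a) = (q1, a, R) → aXaa[q1]#a
Step 15: δ(q1, #) = (q2, #, R) → aXaa#[q2]a
Step 16: δ(q2, a) = (q2, a, R) → aXaa#a[q2]□
Step 17: δ(q2, □) = (q3, a, L) → aXaa#[q3]aa
Step 18: δ(q3, a) = (q3, a, L) → aXaa[q3]#aa
Step 19: δ(q3, #) = (q3, #, L) → aXa[q3]a#aa
Step 20: δ(q3, a) = (q3, a, L) → aX[q3]aa#aa
Step 21: δ(q3, a) = (q3, a, L) → a[q3]Xaa#aa
Step 22: δ(q3, X) = (q0, a, R) → aa[q0]aa#aa
Step 23: δ(q0, a) = (q1, X, R) → aaX[q1]a#aa
Step 24: δ(q1, a) = (q1, a, R) → aaXa[q1]#aa
Step 25: δ(q1, #) = (q2, #, R) → aaXa#[q2]aa
Step 26: δ(q2, a) = (q2, a, R) → aaXa#a[q2]a
Step 27: δ(q2, a) = (q2, a, R) → aaXa#aa[q2]□
Step 28: δ(q2, □) = (q3, a, L) → aaXa#a[q3]aa
Step 29: δ(q3, a) = (q3, a, L) → aaXa#[q3]aaa
Step 30: δ(q3, a) = (q3, a, L) → aaXa[q3]#aaa
Step 31: δ(q3, #) = (q3, #, L) → aaX[q3]a#aaa
Step 32: δ(q3, a) = (q3, a, L) → aa[q3]Xa#aaa
Step 33: δ(q3, X) = (q0, a, R) → aaa[q0]a#aaa
Step 34: δ(q0, a) = (q1, X, R) → aaaX[q1]#aaa
Step 35: δ(q1, #) = (q2, #, R) → aaaX#[q2]aaa
Step 36: δ(q2, a) = (q2, a, R) → aaaX#a[q2]aa
Step 37: δ(q2, a) = (q2, a, R) → aaaX#aa[q2]a
Step 38: δ(q2, a) = (q2, a, R) → aaaX#aaa[q2]□
Step 39: δ(q2, □) = (q3, a, L) → aaaX#aa[q3]aa
Step 40: δ(q3, a) = (q3, a, L) → aaaX#a[q3]aaa
Step 41: δ(q3, a) = (q3, a, L) → aaaX#[q3]aaaa
Step 42: δ(q3, a) = (q3, a, L) → aaaX[q3]#aaaa
Step 43: δ(q3, #) = (q3, #, L) → aaa[q3]X#aaaa
Step 44: δ(q3, X) = (q0, a, R) → aaaa[q0]#aaaa
Step 45: δ(q0, #) = (q3, #, R) → aaaa#[q3]aaaa
Step 46: δ(q3, a) = (q3, a, L) → aaaa[q3]#aaaa
Step 47: δ(q3, #) = (q3, #, L) → aaa[q3]a#aaaa
Step 48: δ(q3, a) = (q3, a, L) → aa[q3]aa#aaaa
Step 49: δ(q3, a) = (q3, a, L) → a[q3]aaa#aaaa
Step 50: δ(q3, a) = (q3, a, L) → [q3]aaaa#aaaa
Step 51: δ(q3, a) = (q3, a, L) → [q3]□aaaa#aaaa

No transition is defined for δ(q3, □). By convention the machine halts and rejects.

The machine executed 51 steps before halting.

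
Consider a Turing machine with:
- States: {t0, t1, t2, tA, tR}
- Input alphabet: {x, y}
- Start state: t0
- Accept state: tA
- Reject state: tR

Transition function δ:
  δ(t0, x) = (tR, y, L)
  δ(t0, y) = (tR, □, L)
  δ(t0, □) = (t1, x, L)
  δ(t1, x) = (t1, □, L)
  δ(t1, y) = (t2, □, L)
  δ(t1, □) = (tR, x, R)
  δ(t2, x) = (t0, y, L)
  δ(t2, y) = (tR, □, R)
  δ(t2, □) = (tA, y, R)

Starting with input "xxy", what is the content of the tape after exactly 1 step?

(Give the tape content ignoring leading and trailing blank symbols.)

Execution trace:
Initial: [t0]xxy
Step 1: δ(t0, x) = (tR, y, L) → [tR]□yxy

The machine reaches the reject state tR and halts.

After 1 step, the tape (ignoring leading/trailing blanks) is: yxy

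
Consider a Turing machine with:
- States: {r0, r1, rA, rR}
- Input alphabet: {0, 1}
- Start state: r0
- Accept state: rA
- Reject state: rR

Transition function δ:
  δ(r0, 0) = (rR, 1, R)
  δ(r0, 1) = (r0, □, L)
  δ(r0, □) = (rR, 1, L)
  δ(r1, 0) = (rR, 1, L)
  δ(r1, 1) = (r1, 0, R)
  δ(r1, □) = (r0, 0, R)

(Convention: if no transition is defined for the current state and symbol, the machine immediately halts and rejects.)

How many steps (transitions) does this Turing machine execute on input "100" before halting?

Execution trace:
Initial: [r0]100
Step 1: δ(r0, 1) = (r0, □, L) → [r0]□□00
Step 2: δ(r0, □) = (rR, 1, L) → [rR]□1□00

The machine reaches the reject state rR and halts.

The machine executed 2 steps before halting.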